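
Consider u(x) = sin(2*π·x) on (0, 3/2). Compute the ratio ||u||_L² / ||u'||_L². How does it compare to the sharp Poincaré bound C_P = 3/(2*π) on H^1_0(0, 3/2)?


||u||_L² / ||u'||_L² = 1/(2*π) < C_P = 3/(2*π).

u(x) = sin(2*π·x), so u'(x) = 2*π*cos(2*π*x).
Writing u(x) = A·sin(kπx/L) with A = 1 and k = 3, use ∫_0^L sin²(kπx/L) dx = L/2 and ∫_0^L cos²(kπx/L) dx = L/2.
u² = 1·sin²(2*π·x) and (u')² = 4*π^2·cos²(2*π·x), and each of sin², cos² integrates to L/2 = 3/4 over (0, 3/2).
∫_0^3/2 u² dx = 3/4, so ||u||_L² = sqrt(3)/2.
∫_0^3/2 (u')² dx = 3*π^2, so ||u'||_L² = sqrt(3)*π.
Ratio ||u||_L² / ||u'||_L² = 1/(2*π).
Sharp Poincaré constant on H^1_0(0, 3/2) is C_P = L/π = 3/(2*π), achieved by sin(2*π/3·x).
This is the k = 3 harmonic; the ratio L/(kπ) is strictly less than C_P = L/π, consistent with the sharp inequality ||u||_L² ≤ C_P ||u'||_L².


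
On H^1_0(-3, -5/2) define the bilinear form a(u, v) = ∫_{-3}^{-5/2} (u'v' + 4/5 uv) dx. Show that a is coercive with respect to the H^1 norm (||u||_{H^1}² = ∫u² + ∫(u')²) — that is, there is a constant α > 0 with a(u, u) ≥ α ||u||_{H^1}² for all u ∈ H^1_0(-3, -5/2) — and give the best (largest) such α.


α = 4*(1 + 5*π^2)/(5*(1 + 4*π^2))

Coercivity of a(·,·) on H^1_0(-3, -5/2) means a(u, u) ≥ α ||u||_{H^1}² for every u ∈ H^1_0.
The interval has length L = 1/2, and Poincaré/coercivity depend only on L. Here a(u, u) = ∫(u')² + (4/5)·∫u².
Here 0 < c = 4/5 < 1. The condition a(u,u) ≥ α||u||_{H^1}² reads (1−α)∫(u')² ≥ (α−c)∫u². Any admissible α is ≤ 1 (rapidly oscillating u have ∫u²/∫(u')² → 0), and α = 1 would force 0 ≥ (1−c)∫u², impossible since c < 1; so 1−α > 0. By the sharp Poincaré inequality on H^1_0 of an interval of length L, ∫(u')² ≥ (π/L)²∫u² with equality for the first sine mode sin(π(x−x₀)/L) (x₀ the left endpoint), so the inequality holds for all u iff (1−α)(π/L)² ≥ α − c, i.e. α ≤ ((π/L)² + c)/((π/L)² + 1) = (1 + c(L/π)²)/(1 + (L/π)²). With (π/L)² = 4*π^2 and c = 4/5, the largest admissible constant is α = ((π/L)² + c)/((π/L)² + 1).
Simplifying, α = 4*(1 + 5*π^2)/(5*(1 + 4*π^2)).


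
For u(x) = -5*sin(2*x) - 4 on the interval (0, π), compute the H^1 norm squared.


||u||_{H^1(0,π)}^2 = 157*π/2

u'(x) = -10*cos(2*x).
Expand u² and (u')² and integrate term by term on (0, π), using: for integers n ≥ 1, ∫_0^π sin²(nx) dx = ∫_0^π cos²(nx) dx = π/2; for n ≠ n', ∫_0^π sin(nx)sin(n'x) dx = ∫_0^π cos(nx)cos(n'x) dx = 0; and by product-to-sum, ∫_0^π sin(nx)cos(n'x) dx = ½∫_0^π [sin((n+n')x) + sin((n−n')x)] dx, which is 0 when n+n' is even and 2n/(n²−n'²) when n+n' is odd (it need not vanish on (0, π)). For the constant mode: ∫_0^π 1 dx = π, ∫_0^π cos(nx) dx = 0, ∫_0^π sin(nx) dx = (1−(−1)^n)/n.
  u² squared terms: (-4)²·∫1 dx = 16·π = 16*π;  (-5)²·∫sin(2x)² dx = 25·π/2 = 25*π/2.
  u² cross terms: 2·(-4)·(-5)·∫1·sin(2x) dx = 40·(0) = 0.
  So ∫_0^π u² dx = 16*π + 25*π/2 + 0 = 57*π/2.
  (u')² squared terms: (-10)²·∫cos(2x)² dx = 100·π/2 = 50*π.
  So ∫_0^π (u')² dx = 50*π.
||u||_{H^1}^2 = (57*π/2) + (50*π) = 157*π/2.


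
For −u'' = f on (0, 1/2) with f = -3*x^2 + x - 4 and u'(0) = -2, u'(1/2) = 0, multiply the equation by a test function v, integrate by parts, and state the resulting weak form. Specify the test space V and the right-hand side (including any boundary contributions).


V = H^1(0, 1/2) (v unrestricted at boundary; u is determined up to an additive constant); weak form: ∫_0^1/2 u'v' dx = ∫_0^1/2 (-3*x^2 + x - 4) v dx + 2·v(0) for all v ∈ V.

Multiply both sides by a test function v and integrate from 0 to 1/2:
  ∫_0^1/2 −u''(x) v(x) dx = ∫_0^1/2 f(x) v(x) dx.
Integrate the LHS by parts once:
  ∫_0^1/2 −u'' v dx = −[u'(x) v(x)]_0^1/2 + ∫_0^1/2 u'(x) v'(x) dx.
Thus ∫_0^1/2 u'(x) v'(x) dx = ∫_0^1/2 f(x) v(x) dx + [u'(x) v(x)]_0^1/2.
Choose V so that boundary terms are either known or forced to vanish.
u has inhomogeneous Neumann u'(0) = -2, u'(1/2) = 0. [u' v]_0^1/2 = (0)·v(1/2) − (-2)·v(0) = 2·v(0). Take V = H^1(0, 1/2); boundary term becomes part of RHS.
Weak formulation: find u (satisfying any essential BC) such that ∫_0^1/2 u'(x) v'(x) dx = ∫_0^1/2 f v dx + 2·v(0) for all v ∈ V (Neumann data are natural BCs: they enter the RHS as boundary terms).
Substituting f(x) = -3*x^2 + x - 4, the right-hand side is ∫_0^1/2 (-3*x^2 + x - 4) v dx + 2·v(0).
Compatibility check (pure Neumann): taking v ≡ 1 ∈ V gives 0 = ∫_0^1/2 f dx + (0) − (-2), i.e. ∫_0^1/2 f dx must equal u'(0) − u'(1/2) = -2. Indeed ∫_0^1/2 (-3*x^2 + x - 4) dx = -2, so the data are compatible. The solution is then unique only up to an additive constant (fix it e.g. by requiring ∫_0^1/2 u dx = 0).


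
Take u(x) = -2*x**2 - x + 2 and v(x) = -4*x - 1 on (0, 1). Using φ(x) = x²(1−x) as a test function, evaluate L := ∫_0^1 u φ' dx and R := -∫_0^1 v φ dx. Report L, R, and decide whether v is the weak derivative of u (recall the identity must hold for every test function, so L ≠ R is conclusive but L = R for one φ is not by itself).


LHS = 17/60, RHS = 17/60. Yes, v = u' weakly.

u(x) = -2*x**2 - x + 2, classical derivative u'(x) = -4*x - 1.
φ(x) = x²(1−x), so φ'(x) = x*(2 - 3*x).
Note φ(0) = φ(1) = 0, so the boundary term u·φ vanishes.
LHS = ∫_0^1 u(x) φ'(x) dx = ∫_0^1 (6*x^4 - x^3 - 8*x^2 + 4*x) dx. Term by term:
  ∫_0^1 6*x^4 dx = 6/5;  ∫_0^1 -x^3 dx = -1/4;  ∫_0^1 -8*x^2 dx = -8/3;
  ∫_0^1 4*x dx = 2.
Sum: 6/5 − 1/4 − 8/3 + 2 = 17/60.
So LHS = 17/60.
∫_0^1 v(x) φ(x) dx = ∫_0^1 (4*x^4 - 3*x^3 - x^2) dx. Term by term:
  ∫_0^1 4*x^4 dx = 4/5;  ∫_0^1 -3*x^3 dx = -3/4;  ∫_0^1 -x^2 dx = -1/3.
Sum: 4/5 − 3/4 − 1/3 = -17/60.
So RHS = -∫_0^1 v(x) φ(x) dx = 17/60.
LHS = RHS, so the identity holds for this test φ.
Moreover u is smooth here and v(x) = u'(x) = -4*x - 1 pointwise, so the identity holds for every test function. Hence v is the weak derivative of u.


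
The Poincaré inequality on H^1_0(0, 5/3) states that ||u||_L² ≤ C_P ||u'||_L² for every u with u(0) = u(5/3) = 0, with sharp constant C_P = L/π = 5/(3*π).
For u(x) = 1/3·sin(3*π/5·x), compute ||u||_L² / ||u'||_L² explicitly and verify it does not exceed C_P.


||u||_L² / ||u'||_L² = 5/(3*π) = C_P.

u(x) = 1/3·sin(3*π/5·x), so u'(x) = π*cos(3*π*x/5)/5.
Writing u(x) = A·sin(kπx/L) with A = 1/3 and k = 1, use ∫_0^L sin²(kπx/L) dx = L/2 and ∫_0^L cos²(kπx/L) dx = L/2.
u² = 1/9·sin²(3*π/5·x) and (u')² = π^2/25·cos²(3*π/5·x), and each of sin², cos² integrates to L/2 = 5/6 over (0, 5/3).
∫_0^5/3 u² dx = 5/54, so ||u||_L² = sqrt(30)/18.
∫_0^5/3 (u')² dx = π^2/30, so ||u'||_L² = sqrt(30)*π/30.
Ratio ||u||_L² / ||u'||_L² = 5/(3*π).
Sharp Poincaré constant on H^1_0(0, 5/3) is C_P = L/π = 5/(3*π), achieved by sin(3*π/5·x).
This is the k = 1 eigenfunction (up to amplitude), so the ratio equals the sharp Poincaré constant exactly.


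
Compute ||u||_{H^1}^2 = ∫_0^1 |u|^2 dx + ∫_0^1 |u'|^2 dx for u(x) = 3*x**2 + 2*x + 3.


||u||_{H^1}^2 = 827/15

The H^1 norm (squared) on an interval (0, L) is
  ||u||_{H^1}^2 = ∫_0^L u(x)^2 dx + ∫_0^L u'(x)^2 dx.
Compute u'(x) = 6*x + 2.
Then u(x)^2 = 9*x**4 + 12*x**3 + 22*x**2 + 12*x + 9 and u'(x)^2 = 36*x**2 + 24*x + 4.
Integrate each monomial from 0 to 1 using ∫_0^1 c·x^n dx = c·1^(n+1)/(n+1):
  ∫_0^1 u(x)^2 dx = ∫_0^1 (9*x^4 + 12*x^3 + 22*x^2 + 12*x + 9) dx. Term by term:
    ∫_0^1 9*x^4 dx = 9/5;  ∫_0^1 12*x^3 dx = 3;  ∫_0^1 22*x^2 dx = 22/3;
    ∫_0^1 12*x dx = 6;  ∫_0^1 9 dx = 9.
  Sum: 9/5 + 3 + 22/3 + 6 + 9 = 407/15.
  ∫_0^1 u'(x)^2 dx = ∫_0^1 (36*x^2 + 24*x + 4) dx. Term by term:
    ∫_0^1 36*x^2 dx = 12;  ∫_0^1 24*x dx = 12;  ∫_0^1 4 dx = 4.
  Sum: 12 + 12 + 4 = 28.
Adding: ||u||_{H^1}^2 = 407/15 + 28 = 827/15.


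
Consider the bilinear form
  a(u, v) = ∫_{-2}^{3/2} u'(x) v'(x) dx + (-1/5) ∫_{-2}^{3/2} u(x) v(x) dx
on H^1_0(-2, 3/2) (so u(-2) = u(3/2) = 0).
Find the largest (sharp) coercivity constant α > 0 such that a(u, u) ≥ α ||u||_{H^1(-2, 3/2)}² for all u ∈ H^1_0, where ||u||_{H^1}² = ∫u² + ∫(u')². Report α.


α = (-49 + 20*π^2)/(5*(4*π^2 + 49))

Coercivity of a(·,·) on H^1_0(-2, 3/2) means a(u, u) ≥ α ||u||_{H^1}² for every u ∈ H^1_0.
The interval has length L = 7/2, and Poincaré/coercivity depend only on L. Here a(u, u) = ∫(u')² + (-1/5)·∫u².
Here c = -1/5 < 0 with |c| < (π/L)² = 4*π^2/49, so coercivity still holds. The condition a(u,u) ≥ α||u||_{H^1}² reads (1−α)∫(u')² ≥ (α−c)∫u². Any admissible α is ≤ 1 (rapidly oscillating u have ∫u²/∫(u')² → 0), and α = 1 would force 0 ≥ (1−c)∫u², impossible since c < 1; so 1−α > 0. By the sharp Poincaré inequality on H^1_0 of an interval of length L, ∫(u')² ≥ (π/L)²∫u² with equality for the first sine mode sin(π(x−x₀)/L) (x₀ the left endpoint), so the inequality holds for all u iff (1−α)(π/L)² ≥ α − c, i.e. α ≤ ((π/L)² + c)/((π/L)² + 1) = (1 + c(L/π)²)/(1 + (L/π)²). (Direct route, valid since c ≤ 0: Poincaré gives c∫u² ≥ c(L/π)²∫(u')², so a(u,u) ≥ (1 + c(L/π)²)∫(u')², while ||u||_{H^1}² ≤ (1 + (L/π)²)∫(u')²; dividing yields the same α.) With (π/L)² = 4*π^2/49 and c = -1/5, the largest admissible constant is α = ((π/L)² + c)/((π/L)² + 1).
Simplifying, α = (-49 + 20*π^2)/(5*(4*π^2 + 49)).


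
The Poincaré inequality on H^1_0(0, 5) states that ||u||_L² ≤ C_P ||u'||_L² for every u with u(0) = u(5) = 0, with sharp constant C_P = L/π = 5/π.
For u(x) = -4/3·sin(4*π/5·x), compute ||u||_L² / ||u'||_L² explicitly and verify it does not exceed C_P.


||u||_L² / ||u'||_L² = 5/(4*π) < C_P = 5/π.

u(x) = -4/3·sin(4*π/5·x), so u'(x) = -16*π*cos(4*π*x/5)/15.
Writing u(x) = A·sin(kπx/L) with A = -4/3 and k = 4, use ∫_0^L sin²(kπx/L) dx = L/2 and ∫_0^L cos²(kπx/L) dx = L/2.
u² = 16/9·sin²(4*π/5·x) and (u')² = 256*π^2/225·cos²(4*π/5·x), and each of sin², cos² integrates to L/2 = 5/2 over (0, 5).
∫_0^5 u² dx = 40/9, so ||u||_L² = 2*sqrt(10)/3.
∫_0^5 (u')² dx = 128*π^2/45, so ||u'||_L² = 8*sqrt(10)*π/15.
Ratio ||u||_L² / ||u'||_L² = 5/(4*π).
Sharp Poincaré constant on H^1_0(0, 5) is C_P = L/π = 5/π, achieved by sin(π/5·x).
This is the k = 4 harmonic; the ratio L/(kπ) is strictly less than C_P = L/π, consistent with the sharp inequality ||u||_L² ≤ C_P ||u'||_L².


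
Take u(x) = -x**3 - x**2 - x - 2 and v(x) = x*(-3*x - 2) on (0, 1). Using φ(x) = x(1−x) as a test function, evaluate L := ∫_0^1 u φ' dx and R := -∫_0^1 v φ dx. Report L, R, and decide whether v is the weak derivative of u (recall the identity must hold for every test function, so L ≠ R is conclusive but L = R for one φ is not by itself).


LHS = 29/60, RHS = 19/60. No, v is not the weak derivative of u.

u(x) = -x**3 - x**2 - x - 2, classical derivative u'(x) = -3*x**2 - 2*x - 1.
φ(x) = x(1−x), so φ'(x) = 1 - 2*x.
Note φ(0) = φ(1) = 0, so the boundary term u·φ vanishes.
LHS = ∫_0^1 u(x) φ'(x) dx = ∫_0^1 (2*x^4 + x^3 + x^2 + 3*x - 2) dx. Term by term:
  ∫_0^1 2*x^4 dx = 2/5;  ∫_0^1 x^3 dx = 1/4;  ∫_0^1 x^2 dx = 1/3;
  ∫_0^1 3*x dx = 3/2;  ∫_0^1 -2 dx = -2.
Sum: 2/5 + 1/4 + 1/3 + 3/2 − 2 = 29/60.
So LHS = 29/60.
∫_0^1 v(x) φ(x) dx = ∫_0^1 (3*x^4 - x^3 - 2*x^2) dx. Term by term:
  ∫_0^1 3*x^4 dx = 3/5;  ∫_0^1 -x^3 dx = -1/4;  ∫_0^1 -2*x^2 dx = -2/3.
Sum: 3/5 − 1/4 − 2/3 = -19/60.
So RHS = -∫_0^1 v(x) φ(x) dx = 19/60.
LHS − RHS = 1/6 ≠ 0, so the identity fails.
(For a valid weak derivative the identity must hold for EVERY test function, in particular this one. The failure shows v is NOT the weak derivative of u.)
Correct weak derivative would be u'(x) = -3*x**2 - 2*x - 1.


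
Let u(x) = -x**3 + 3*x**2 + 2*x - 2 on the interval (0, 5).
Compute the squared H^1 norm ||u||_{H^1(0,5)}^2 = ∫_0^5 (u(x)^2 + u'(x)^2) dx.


||u||_{H^1}^2 = 43415/21

The H^1 norm (squared) on an interval (0, L) is
  ||u||_{H^1}^2 = ∫_0^L u(x)^2 dx + ∫_0^L u'(x)^2 dx.
Compute u'(x) = -3*x**2 + 6*x + 2.
Then u(x)^2 = x**6 - 6*x**5 + 5*x**4 + 16*x**3 - 8*x**2 - 8*x + 4 and u'(x)^2 = 9*x**4 - 36*x**3 + 24*x**2 + 24*x + 4.
Integrate each monomial from 0 to 5 using ∫_0^5 c·x^n dx = c·5^(n+1)/(n+1):
  ∫_0^5 u(x)^2 dx = ∫_0^5 (x^6 - 6*x^5 + 5*x^4 + 16*x^3 - 8*x^2 - 8*x + 4) dx. Term by term:
    ∫_0^5 x^6 dx = 78125/7;  ∫_0^5 -6*x^5 dx = -15625;  ∫_0^5 5*x^4 dx = 3125;
    ∫_0^5 16*x^3 dx = 2500;  ∫_0^5 -8*x^2 dx = -1000/3;  ∫_0^5 -8*x dx = -100;
    ∫_0^5 4 dx = 20.
  Sum: 78125/7 − 15625 + 3125 + 2500 − 1000/3 − 100 + 20 = 15695/21.
  ∫_0^5 u'(x)^2 dx = ∫_0^5 (9*x^4 - 36*x^3 + 24*x^2 + 24*x + 4) dx. Term by term:
    ∫_0^5 9*x^4 dx = 5625;  ∫_0^5 -36*x^3 dx = -5625;  ∫_0^5 24*x^2 dx = 1000;
    ∫_0^5 24*x dx = 300;  ∫_0^5 4 dx = 20.
  Sum: 5625 − 5625 + 1000 + 300 + 20 = 1320.
Adding: ||u||_{H^1}^2 = 15695/21 + 1320 = 43415/21.


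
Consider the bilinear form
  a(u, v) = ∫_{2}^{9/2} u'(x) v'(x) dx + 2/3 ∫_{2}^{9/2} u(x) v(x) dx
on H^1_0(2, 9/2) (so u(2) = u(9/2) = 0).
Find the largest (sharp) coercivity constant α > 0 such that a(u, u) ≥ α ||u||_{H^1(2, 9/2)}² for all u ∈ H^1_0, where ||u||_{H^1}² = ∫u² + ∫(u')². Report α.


α = 2*(25 + 6*π^2)/(3*(25 + 4*π^2))

Coercivity of a(·,·) on H^1_0(2, 9/2) means a(u, u) ≥ α ||u||_{H^1}² for every u ∈ H^1_0.
The interval has length L = 5/2, and Poincaré/coercivity depend only on L. Here a(u, u) = ∫(u')² + (2/3)·∫u².
Here 0 < c = 2/3 < 1. The condition a(u,u) ≥ α||u||_{H^1}² reads (1−α)∫(u')² ≥ (α−c)∫u². Any admissible α is ≤ 1 (rapidly oscillating u have ∫u²/∫(u')² → 0), and α = 1 would force 0 ≥ (1−c)∫u², impossible since c < 1; so 1−α > 0. By the sharp Poincaré inequality on H^1_0 of an interval of length L, ∫(u')² ≥ (π/L)²∫u² with equality for the first sine mode sin(π(x−x₀)/L) (x₀ the left endpoint), so the inequality holds for all u iff (1−α)(π/L)² ≥ α − c, i.e. α ≤ ((π/L)² + c)/((π/L)² + 1) = (1 + c(L/π)²)/(1 + (L/π)²). With (π/L)² = 4*π^2/25 and c = 2/3, the largest admissible constant is α = ((π/L)² + c)/((π/L)² + 1).
Simplifying, α = 2*(25 + 6*π^2)/(3*(25 + 4*π^2)).


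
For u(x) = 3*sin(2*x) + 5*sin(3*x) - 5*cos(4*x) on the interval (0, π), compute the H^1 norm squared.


||u||_{H^1(0,π)}^2 = 5100/7 + 360*π

u'(x) = 20*sin(4*x) + 6*cos(2*x) + 15*cos(3*x).
Expand u² and (u')² and integrate term by term on (0, π), using: for integers n ≥ 1, ∫_0^π sin²(nx) dx = ∫_0^π cos²(nx) dx = π/2; for n ≠ n', ∫_0^π sin(nx)sin(n'x) dx = ∫_0^π cos(nx)cos(n'x) dx = 0; and by product-to-sum, ∫_0^π sin(nx)cos(n'x) dx = ½∫_0^π [sin((n+n')x) + sin((n−n')x)] dx, which is 0 when n+n' is even and 2n/(n²−n'²) when n+n' is odd (it need not vanish on (0, π)).
  u² squared terms: (-5)²·∫cos(4x)² dx = 25·π/2 = 25*π/2;  (3)²·∫sin(2x)² dx = 9·π/2 = 9*π/2;  (5)²·∫sin(3x)² dx = 25·π/2 = 25*π/2.
  u² cross terms: 2·(-5)·(3)·∫cos(4x)·sin(2x) dx = -30·(0) = 0;  2·(-5)·(5)·∫cos(4x)·sin(3x) dx = -50·(-6/7) = 300/7;  2·(3)·(5)·∫sin(2x)·sin(3x) dx = 30·(0) = 0.
  So ∫_0^π u² dx = 25*π/2 + 9*π/2 + 25*π/2 + 0 + 300/7 + 0 = 300/7 + 59*π/2.
  (u')² squared terms: (6)²·∫cos(2x)² dx = 36·π/2 = 18*π;  (15)²·∫cos(3x)² dx = 225·π/2 = 225*π/2;  (20)²·∫sin(4x)² dx = 400·π/2 = 200*π.
  (u')² cross terms: 2·(6)·(15)·∫cos(2x)·cos(3x) dx = 180·(0) = 0;  2·(6)·(20)·∫cos(2x)·sin(4x) dx = 240·(0) = 0;  2·(15)·(20)·∫cos(3x)·sin(4x) dx = 600·(8/7) = 4800/7.
  So ∫_0^π (u')² dx = 18*π + 225*π/2 + 200*π + 0 + 0 + 4800/7 = 4800/7 + 661*π/2.
||u||_{H^1}^2 = (300/7 + 59*π/2) + (4800/7 + 661*π/2) = 5100/7 + 360*π.


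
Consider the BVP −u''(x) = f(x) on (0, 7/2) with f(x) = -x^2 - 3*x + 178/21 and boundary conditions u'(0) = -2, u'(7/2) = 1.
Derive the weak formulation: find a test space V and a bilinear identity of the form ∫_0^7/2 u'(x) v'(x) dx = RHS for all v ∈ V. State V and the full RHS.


V = H^1(0, 7/2) (v unrestricted at boundary; u is determined up to an additive constant); weak form: ∫_0^7/2 u'v' dx = ∫_0^7/2 (-x^2 - 3*x + 178/21) v dx + v(7/2) + 2·v(0) for all v ∈ V.

Multiply both sides by a test function v and integrate from 0 to 7/2:
  ∫_0^7/2 −u''(x) v(x) dx = ∫_0^7/2 f(x) v(x) dx.
Integrate the LHS by parts once:
  ∫_0^7/2 −u'' v dx = −[u'(x) v(x)]_0^7/2 + ∫_0^7/2 u'(x) v'(x) dx.
Thus ∫_0^7/2 u'(x) v'(x) dx = ∫_0^7/2 f(x) v(x) dx + [u'(x) v(x)]_0^7/2.
Choose V so that boundary terms are either known or forced to vanish.
u has inhomogeneous Neumann u'(0) = -2, u'(7/2) = 1. [u' v]_0^7/2 = (1)·v(7/2) − (-2)·v(0) = v(7/2) + 2·v(0). Take V = H^1(0, 7/2); boundary term becomes part of RHS.
Weak formulation: find u (satisfying any essential BC) such that ∫_0^7/2 u'(x) v'(x) dx = ∫_0^7/2 f v dx + v(7/2) + 2·v(0) for all v ∈ V (Neumann data are natural BCs: they enter the RHS as boundary terms).
Substituting f(x) = -x^2 - 3*x + 178/21, the right-hand side is ∫_0^7/2 (-x^2 - 3*x + 178/21) v dx + v(7/2) + 2·v(0).
Compatibility check (pure Neumann): taking v ≡ 1 ∈ V gives 0 = ∫_0^7/2 f dx + (1) − (-2), i.e. ∫_0^7/2 f dx must equal u'(0) − u'(7/2) = -3. Indeed ∫_0^7/2 (-x^2 - 3*x + 178/21) dx = -3, so the data are compatible. The solution is then unique only up to an additive constant (fix it e.g. by requiring ∫_0^7/2 u dx = 0).


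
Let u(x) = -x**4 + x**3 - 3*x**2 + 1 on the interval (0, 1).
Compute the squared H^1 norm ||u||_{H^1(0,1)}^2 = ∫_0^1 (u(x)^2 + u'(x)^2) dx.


||u||_{H^1}^2 = 16943/1260

The H^1 norm (squared) on an interval (0, L) is
  ||u||_{H^1}^2 = ∫_0^L u(x)^2 dx + ∫_0^L u'(x)^2 dx.
Compute u'(x) = -4*x**3 + 3*x**2 - 6*x.
Then u(x)^2 = x**8 - 2*x**7 + 7*x**6 - 6*x**5 + 7*x**4 + 2*x**3 - 6*x**2 + 1 and u'(x)^2 = 16*x**6 - 24*x**5 + 57*x**4 - 36*x**3 + 36*x**2.
Integrate each monomial from 0 to 1 using ∫_0^1 c·x^n dx = c·1^(n+1)/(n+1):
  ∫_0^1 u(x)^2 dx = ∫_0^1 (x^8 - 2*x^7 + 7*x^6 - 6*x^5 + 7*x^4 + 2*x^3 - 6*x^2 + 1) dx. Term by term:
    ∫_0^1 x^8 dx = 1/9;  ∫_0^1 -2*x^7 dx = -1/4;  ∫_0^1 7*x^6 dx = 1;
    ∫_0^1 -6*x^5 dx = -1;  ∫_0^1 7*x^4 dx = 7/5;  ∫_0^1 2*x^3 dx = 1/2;
    ∫_0^1 -6*x^2 dx = -2;  ∫_0^1 1 dx = 1.
  Sum: 1/9 − 1/4 + 1 − 1 + 7/5 + 1/2 − 2 + 1 = 137/180.
  ∫_0^1 u'(x)^2 dx = ∫_0^1 (16*x^6 - 24*x^5 + 57*x^4 - 36*x^3 + 36*x^2) dx. Term by term:
    ∫_0^1 16*x^6 dx = 16/7;  ∫_0^1 -24*x^5 dx = -4;  ∫_0^1 57*x^4 dx = 57/5;
    ∫_0^1 -36*x^3 dx = -9;  ∫_0^1 36*x^2 dx = 12.
  Sum: 16/7 − 4 + 57/5 − 9 + 12 = 444/35.
Adding: ||u||_{H^1}^2 = 137/180 + 444/35 = 16943/1260.


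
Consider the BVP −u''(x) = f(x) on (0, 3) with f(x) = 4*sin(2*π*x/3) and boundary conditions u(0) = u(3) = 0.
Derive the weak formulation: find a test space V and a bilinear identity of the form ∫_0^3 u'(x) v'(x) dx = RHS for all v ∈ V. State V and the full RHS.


V = H^1_0(0, 3) (so v(0) = v(3) = 0); weak form: ∫_0^3 u'v' dx = ∫_0^3 (4*sin(2*π*x/3)) v dx for all v ∈ V.

Multiply both sides by a test function v and integrate from 0 to 3:
  ∫_0^3 −u''(x) v(x) dx = ∫_0^3 f(x) v(x) dx.
Integrate the LHS by parts once:
  ∫_0^3 −u'' v dx = −[u'(x) v(x)]_0^3 + ∫_0^3 u'(x) v'(x) dx.
Thus ∫_0^3 u'(x) v'(x) dx = ∫_0^3 f(x) v(x) dx + [u'(x) v(x)]_0^3.
Choose V so that boundary terms are either known or forced to vanish.
u is Dirichlet: u(0) = u(3) = 0. Let V = H^1_0(0, 3); then v(0) = v(3) = 0, and [u' v]_0^3 = 0.
Weak formulation: find u (satisfying any essential BC) such that ∫_0^3 u'(x) v'(x) dx = ∫_0^3 f v dx for all v ∈ V.
Substituting f(x) = 4*sin(2*π*x/3), the right-hand side is ∫_0^3 (4*sin(2*π*x/3)) v dx.


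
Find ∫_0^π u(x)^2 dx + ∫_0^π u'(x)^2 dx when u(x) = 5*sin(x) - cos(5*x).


||u||_{H^1(0,π)}^2 = 38*π

u'(x) = 5*sin(5*x) + 5*cos(x).
Expand u² and (u')² and integrate term by term on (0, π), using: for integers n ≥ 1, ∫_0^π sin²(nx) dx = ∫_0^π cos²(nx) dx = π/2; for n ≠ n', ∫_0^π sin(nx)sin(n'x) dx = ∫_0^π cos(nx)cos(n'x) dx = 0; and by product-to-sum, ∫_0^π sin(nx)cos(n'x) dx = ½∫_0^π [sin((n+n')x) + sin((n−n')x)] dx, which is 0 when n+n' is even and 2n/(n²−n'²) when n+n' is odd (it need not vanish on (0, π)).
  u² squared terms: (-1)²·∫cos(5x)² dx = 1·π/2 = π/2;  (5)²·∫sin(x)² dx = 25·π/2 = 25*π/2.
  u² cross terms: 2·(-1)·(5)·∫cos(5x)·sin(x) dx = -10·(0) = 0.
  So ∫_0^π u² dx = π/2 + 25*π/2 + 0 = 13*π.
  (u')² squared terms: (5)²·∫cos(x)² dx = 25·π/2 = 25*π/2;  (5)²·∫sin(5x)² dx = 25·π/2 = 25*π/2.
  (u')² cross terms: 2·(5)·(5)·∫cos(x)·sin(5x) dx = 50·(0) = 0.
  So ∫_0^π (u')² dx = 25*π/2 + 25*π/2 + 0 = 25*π.
||u||_{H^1}^2 = (13*π) + (25*π) = 38*π.


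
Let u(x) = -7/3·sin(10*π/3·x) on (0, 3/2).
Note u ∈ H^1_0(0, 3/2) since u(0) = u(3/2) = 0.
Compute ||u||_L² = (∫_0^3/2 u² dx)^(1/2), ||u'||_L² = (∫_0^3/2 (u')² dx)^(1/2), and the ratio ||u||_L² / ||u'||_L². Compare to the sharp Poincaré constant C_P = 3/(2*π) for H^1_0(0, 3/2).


||u||_L² / ||u'||_L² = 3/(10*π) < C_P = 3/(2*π).

u(x) = -7/3·sin(10*π/3·x), so u'(x) = -70*π*cos(10*π*x/3)/9.
Writing u(x) = A·sin(kπx/L) with A = -7/3 and k = 5, use ∫_0^L sin²(kπx/L) dx = L/2 and ∫_0^L cos²(kπx/L) dx = L/2.
u² = 49/9·sin²(10*π/3·x) and (u')² = 4900*π^2/81·cos²(10*π/3·x), and each of sin², cos² integrates to L/2 = 3/4 over (0, 3/2).
∫_0^3/2 u² dx = 49/12, so ||u||_L² = 7*sqrt(3)/6.
∫_0^3/2 (u')² dx = 1225*π^2/27, so ||u'||_L² = 35*sqrt(3)*π/9.
Ratio ||u||_L² / ||u'||_L² = 3/(10*π).
Sharp Poincaré constant on H^1_0(0, 3/2) is C_P = L/π = 3/(2*π), achieved by sin(2*π/3·x).
This is the k = 5 harmonic; the ratio L/(kπ) is strictly less than C_P = L/π, consistent with the sharp inequality ||u||_L² ≤ C_P ||u'||_L².


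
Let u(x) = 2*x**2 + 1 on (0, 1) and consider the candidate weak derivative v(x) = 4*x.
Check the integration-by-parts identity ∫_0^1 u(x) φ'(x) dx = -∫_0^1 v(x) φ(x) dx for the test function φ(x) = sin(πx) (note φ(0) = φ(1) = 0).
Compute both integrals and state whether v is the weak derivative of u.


LHS = -4/π, RHS = -4/π. Yes, v = u' weakly.

u(x) = 2*x**2 + 1, classical derivative u'(x) = 4*x.
φ(x) = sin(πx), so φ'(x) = π*cos(π*x).
Note φ(0) = φ(1) = 0, so the boundary term u·φ vanishes.
LHS = ∫_0^1 u(x) φ'(x) dx = ∫_0^1 (2*π*x^2*cos(π*x) + π*cos(π*x)) dx. Term by term:
  ∫_0^1 π*cos(π*x) dx = 0;  ∫_0^1 2*π*x^2*cos(π*x) dx = -4/π.
Sum: 0 − 4/π = -4/π.
So LHS = -4/π.
∫_0^1 v(x) φ(x) dx = ∫_0^1 (4*x*sin(π*x)) dx. Term by term:
  ∫_0^1 4*x*sin(π*x) dx = 4/π.
So RHS = -∫_0^1 v(x) φ(x) dx = -4/π.
LHS = RHS, so the identity holds for this test φ.
Moreover u is smooth here and v(x) = u'(x) = 4*x pointwise, so the identity holds for every test function. Hence v is the weak derivative of u.


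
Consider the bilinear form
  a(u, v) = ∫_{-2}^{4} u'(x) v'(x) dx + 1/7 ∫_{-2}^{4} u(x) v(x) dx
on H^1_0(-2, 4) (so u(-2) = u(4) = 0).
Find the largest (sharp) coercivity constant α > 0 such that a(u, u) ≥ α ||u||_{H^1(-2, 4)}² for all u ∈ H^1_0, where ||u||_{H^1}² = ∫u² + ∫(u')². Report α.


α = (36/7 + π^2)/(π^2 + 36)

Coercivity of a(·,·) on H^1_0(-2, 4) means a(u, u) ≥ α ||u||_{H^1}² for every u ∈ H^1_0.
The interval has length L = 6, and Poincaré/coercivity depend only on L. Here a(u, u) = ∫(u')² + (1/7)·∫u².
Here 0 < c = 1/7 < 1. The condition a(u,u) ≥ α||u||_{H^1}² reads (1−α)∫(u')² ≥ (α−c)∫u². Any admissible α is ≤ 1 (rapidly oscillating u have ∫u²/∫(u')² → 0), and α = 1 would force 0 ≥ (1−c)∫u², impossible since c < 1; so 1−α > 0. By the sharp Poincaré inequality on H^1_0 of an interval of length L, ∫(u')² ≥ (π/L)²∫u² with equality for the first sine mode sin(π(x−x₀)/L) (x₀ the left endpoint), so the inequality holds for all u iff (1−α)(π/L)² ≥ α − c, i.e. α ≤ ((π/L)² + c)/((π/L)² + 1) = (1 + c(L/π)²)/(1 + (L/π)²). With (π/L)² = π^2/36 and c = 1/7, the largest admissible constant is α = ((π/L)² + c)/((π/L)² + 1).
Simplifying, α = (36/7 + π^2)/(π^2 + 36).


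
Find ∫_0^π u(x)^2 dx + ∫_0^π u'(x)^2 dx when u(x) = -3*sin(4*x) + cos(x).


||u||_{H^1(0,π)}^2 = -32/5 + 155*π/2

u'(x) = -sin(x) - 12*cos(4*x).
Expand u² and (u')² and integrate term by term on (0, π), using: for integers n ≥ 1, ∫_0^π sin²(nx) dx = ∫_0^π cos²(nx) dx = π/2; for n ≠ n', ∫_0^π sin(nx)sin(n'x) dx = ∫_0^π cos(nx)cos(n'x) dx = 0; and by product-to-sum, ∫_0^π sin(nx)cos(n'x) dx = ½∫_0^π [sin((n+n')x) + sin((n−n')x)] dx, which is 0 when n+n' is even and 2n/(n²−n'²) when n+n' is odd (it need not vanish on (0, π)).
  u² squared terms: (-3)²·∫sin(4x)² dx = 9·π/2 = 9*π/2;  (1)²·∫cos(x)² dx = 1·π/2 = π/2.
  u² cross terms: 2·(-3)·(1)·∫sin(4x)·cos(x) dx = -6·(8/15) = -16/5.
  So ∫_0^π u² dx = 9*π/2 + π/2 − 16/5 = -16/5 + 5*π.
  (u')² squared terms: (-1)²·∫sin(x)² dx = 1·π/2 = π/2;  (-12)²·∫cos(4x)² dx = 144·π/2 = 72*π.
  (u')² cross terms: 2·(-1)·(-12)·∫sin(x)·cos(4x) dx = 24·(-2/15) = -16/5.
  So ∫_0^π (u')² dx = π/2 + 72*π − 16/5 = -16/5 + 145*π/2.
||u||_{H^1}^2 = (-16/5 + 5*π) + (-16/5 + 145*π/2) = -32/5 + 155*π/2.


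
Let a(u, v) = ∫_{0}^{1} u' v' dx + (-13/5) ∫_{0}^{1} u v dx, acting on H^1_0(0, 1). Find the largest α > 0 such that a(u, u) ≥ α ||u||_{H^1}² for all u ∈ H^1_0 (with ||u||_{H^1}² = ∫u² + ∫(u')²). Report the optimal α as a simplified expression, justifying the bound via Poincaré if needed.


α = (-13/5 + π^2)/(1 + π^2)

Coercivity of a(·,·) on H^1_0(0, 1) means a(u, u) ≥ α ||u||_{H^1}² for every u ∈ H^1_0.
The interval has length L = 1, and Poincaré/coercivity depend only on L. Here a(u, u) = ∫(u')² + (-13/5)·∫u².
Here c = -13/5 < 0 with |c| < (π/L)² = π^2, so coercivity still holds. The condition a(u,u) ≥ α||u||_{H^1}² reads (1−α)∫(u')² ≥ (α−c)∫u². Any admissible α is ≤ 1 (rapidly oscillating u have ∫u²/∫(u')² → 0), and α = 1 would force 0 ≥ (1−c)∫u², impossible since c < 1; so 1−α > 0. By the sharp Poincaré inequality on H^1_0 of an interval of length L, ∫(u')² ≥ (π/L)²∫u² with equality for the first sine mode sin(π(x−x₀)/L) (x₀ the left endpoint), so the inequality holds for all u iff (1−α)(π/L)² ≥ α − c, i.e. α ≤ ((π/L)² + c)/((π/L)² + 1) = (1 + c(L/π)²)/(1 + (L/π)²). (Direct route, valid since c ≤ 0: Poincaré gives c∫u² ≥ c(L/π)²∫(u')², so a(u,u) ≥ (1 + c(L/π)²)∫(u')², while ||u||_{H^1}² ≤ (1 + (L/π)²)∫(u')²; dividing yields the same α.) With (π/L)² = π^2 and c = -13/5, the largest admissible constant is α = ((π/L)² + c)/((π/L)² + 1).
Simplifying, α = (-13/5 + π^2)/(1 + π^2).


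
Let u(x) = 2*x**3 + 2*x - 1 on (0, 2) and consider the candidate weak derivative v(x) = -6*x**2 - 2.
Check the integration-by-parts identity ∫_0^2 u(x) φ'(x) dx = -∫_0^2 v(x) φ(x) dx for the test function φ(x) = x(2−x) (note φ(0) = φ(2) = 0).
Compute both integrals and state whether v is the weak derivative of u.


LHS = -184/15, RHS = 184/15. No, v is not the weak derivative of u.

u(x) = 2*x**3 + 2*x - 1, classical derivative u'(x) = 6*x**2 + 2.
φ(x) = x(2−x), so φ'(x) = 2 - 2*x.
Note φ(0) = φ(2) = 0, so the boundary term u·φ vanishes.
LHS = ∫_0^2 u(x) φ'(x) dx = ∫_0^2 (-4*x^4 + 4*x^3 - 4*x^2 + 6*x - 2) dx. Term by term:
  ∫_0^2 -4*x^4 dx = -128/5;  ∫_0^2 4*x^3 dx = 16;  ∫_0^2 -4*x^2 dx = -32/3;
  ∫_0^2 6*x dx = 12;  ∫_0^2 -2 dx = -4.
Sum: -128/5 + 16 − 32/3 + 12 − 4 = -184/15.
So LHS = -184/15.
∫_0^2 v(x) φ(x) dx = ∫_0^2 (6*x^4 - 12*x^3 + 2*x^2 - 4*x) dx. Term by term:
  ∫_0^2 6*x^4 dx = 192/5;  ∫_0^2 -12*x^3 dx = -48;  ∫_0^2 2*x^2 dx = 16/3;
  ∫_0^2 -4*x dx = -8.
Sum: 192/5 − 48 + 16/3 − 8 = -184/15.
So RHS = -∫_0^2 v(x) φ(x) dx = 184/15.
LHS − RHS = -368/15 ≠ 0, so the identity fails.
(For a valid weak derivative the identity must hold for EVERY test function, in particular this one. The failure shows v is NOT the weak derivative of u.)
Correct weak derivative would be u'(x) = 6*x**2 + 2.


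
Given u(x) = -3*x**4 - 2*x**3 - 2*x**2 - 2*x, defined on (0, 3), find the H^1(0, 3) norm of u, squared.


||u||_{H^1}^2 = 7631643/70

The H^1 norm (squared) on an interval (0, L) is
  ||u||_{H^1}^2 = ∫_0^L u(x)^2 dx + ∫_0^L u'(x)^2 dx.
Compute u'(x) = -12*x**3 - 6*x**2 - 4*x - 2.
Then u(x)^2 = 9*x**8 + 12*x**7 + 16*x**6 + 20*x**5 + 12*x**4 + 8*x**3 + 4*x**2 and u'(x)^2 = 144*x**6 + 144*x**5 + 132*x**4 + 96*x**3 + 40*x**2 + 16*x + 4.
Integrate each monomial from 0 to 3 using ∫_0^3 c·x^n dx = c·3^(n+1)/(n+1):
  ∫_0^3 u(x)^2 dx = ∫_0^3 (9*x^8 + 12*x^7 + 16*x^6 + 20*x^5 + 12*x^4 + 8*x^3 + 4*x^2) dx. Term by term:
    ∫_0^3 9*x^8 dx = 19683;  ∫_0^3 12*x^7 dx = 19683/2;  ∫_0^3 16*x^6 dx = 34992/7;
    ∫_0^3 20*x^5 dx = 2430;  ∫_0^3 12*x^4 dx = 2916/5;  ∫_0^3 8*x^3 dx = 162;
    ∫_0^3 4*x^2 dx = 36.
  Sum: 19683 + 19683/2 + 34992/7 + 2430 + 2916/5 + 162 + 36 = 2641419/70.
  ∫_0^3 u'(x)^2 dx = ∫_0^3 (144*x^6 + 144*x^5 + 132*x^4 + 96*x^3 + 40*x^2 + 16*x + 4) dx. Term by term:
    ∫_0^3 144*x^6 dx = 314928/7;  ∫_0^3 144*x^5 dx = 17496;  ∫_0^3 132*x^4 dx = 32076/5;
    ∫_0^3 96*x^3 dx = 1944;  ∫_0^3 40*x^2 dx = 360;  ∫_0^3 16*x dx = 72;
    ∫_0^3 4 dx = 12.
  Sum: 314928/7 + 17496 + 32076/5 + 1944 + 360 + 72 + 12 = 2495112/35.
Adding: ||u||_{H^1}^2 = 2641419/70 + 2495112/35 = 7631643/70.


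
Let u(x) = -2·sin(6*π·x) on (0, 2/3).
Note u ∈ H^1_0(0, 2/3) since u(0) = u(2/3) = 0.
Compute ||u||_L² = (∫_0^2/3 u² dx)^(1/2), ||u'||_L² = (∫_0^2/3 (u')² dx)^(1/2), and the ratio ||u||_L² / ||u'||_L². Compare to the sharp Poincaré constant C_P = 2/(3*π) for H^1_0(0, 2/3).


||u||_L² / ||u'||_L² = 1/(6*π) < C_P = 2/(3*π).

u(x) = -2·sin(6*π·x), so u'(x) = -12*π*cos(6*π*x).
Writing u(x) = A·sin(kπx/L) with A = -2 and k = 4, use ∫_0^L sin²(kπx/L) dx = L/2 and ∫_0^L cos²(kπx/L) dx = L/2.
u² = 4·sin²(6*π·x) and (u')² = 144*π^2·cos²(6*π·x), and each of sin², cos² integrates to L/2 = 1/3 over (0, 2/3).
∫_0^2/3 u² dx = 4/3, so ||u||_L² = 2*sqrt(3)/3.
∫_0^2/3 (u')² dx = 48*π^2, so ||u'||_L² = 4*sqrt(3)*π.
Ratio ||u||_L² / ||u'||_L² = 1/(6*π).
Sharp Poincaré constant on H^1_0(0, 2/3) is C_P = L/π = 2/(3*π), achieved by sin(3*π/2·x).
This is the k = 4 harmonic; the ratio L/(kπ) is strictly less than C_P = L/π, consistent with the sharp inequality ||u||_L² ≤ C_P ||u'||_L².


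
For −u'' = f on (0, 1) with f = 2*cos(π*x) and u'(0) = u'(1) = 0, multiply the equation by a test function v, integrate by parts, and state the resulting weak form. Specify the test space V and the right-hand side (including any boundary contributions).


V = H^1(0, 1) (no boundary constraint on v; u is determined up to an additive constant); weak form: ∫_0^1 u'v' dx = ∫_0^1 (2*cos(π*x)) v dx for all v ∈ V.

Multiply both sides by a test function v and integrate from 0 to 1:
  ∫_0^1 −u''(x) v(x) dx = ∫_0^1 f(x) v(x) dx.
Integrate the LHS by parts once:
  ∫_0^1 −u'' v dx = −[u'(x) v(x)]_0^1 + ∫_0^1 u'(x) v'(x) dx.
Thus ∫_0^1 u'(x) v'(x) dx = ∫_0^1 f(x) v(x) dx + [u'(x) v(x)]_0^1.
Choose V so that boundary terms are either known or forced to vanish.
u has homogeneous Neumann: u'(0) = u'(1) = 0. So [u' v]_0^1 = 0·v(1) − 0·v(0) = 0 for any v; take V = H^1(0, 1).
Weak formulation: find u (satisfying any essential BC) such that ∫_0^1 u'(x) v'(x) dx = ∫_0^1 f v dx for all v ∈ V (homogeneous Neumann, so boundary terms vanish).
Substituting f(x) = 2*cos(π*x), the right-hand side is ∫_0^1 (2*cos(π*x)) v dx.
Compatibility check (pure Neumann): taking v ≡ 1 ∈ V gives 0 = ∫_0^1 f dx + (0) − (0), i.e. ∫_0^1 f dx must equal u'(0) − u'(1) = 0. Indeed ∫_0^1 (2*cos(π*x)) dx = 0, so the data are compatible. The solution is then unique only up to an additive constant (fix it e.g. by requiring ∫_0^1 u dx = 0).


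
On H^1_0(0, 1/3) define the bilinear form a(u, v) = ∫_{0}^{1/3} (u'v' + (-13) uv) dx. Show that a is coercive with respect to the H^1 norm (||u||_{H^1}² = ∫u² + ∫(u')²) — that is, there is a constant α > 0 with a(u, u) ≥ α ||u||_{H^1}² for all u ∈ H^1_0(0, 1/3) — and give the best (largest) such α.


α = (-13 + 9*π^2)/(1 + 9*π^2)

Coercivity of a(·,·) on H^1_0(0, 1/3) means a(u, u) ≥ α ||u||_{H^1}² for every u ∈ H^1_0.
The interval has length L = 1/3, and Poincaré/coercivity depend only on L. Here a(u, u) = ∫(u')² + (-13)·∫u².
Here c = -13 < 0 with |c| < (π/L)² = 9*π^2, so coercivity still holds. The condition a(u,u) ≥ α||u||_{H^1}² reads (1−α)∫(u')² ≥ (α−c)∫u². Any admissible α is ≤ 1 (rapidly oscillating u have ∫u²/∫(u')² → 0), and α = 1 would force 0 ≥ (1−c)∫u², impossible since c < 1; so 1−α > 0. By the sharp Poincaré inequality on H^1_0 of an interval of length L, ∫(u')² ≥ (π/L)²∫u² with equality for the first sine mode sin(π(x−x₀)/L) (x₀ the left endpoint), so the inequality holds for all u iff (1−α)(π/L)² ≥ α − c, i.e. α ≤ ((π/L)² + c)/((π/L)² + 1) = (1 + c(L/π)²)/(1 + (L/π)²). (Direct route, valid since c ≤ 0: Poincaré gives c∫u² ≥ c(L/π)²∫(u')², so a(u,u) ≥ (1 + c(L/π)²)∫(u')², while ||u||_{H^1}² ≤ (1 + (L/π)²)∫(u')²; dividing yields the same α.) With (π/L)² = 9*π^2 and c = -13, the largest admissible constant is α = ((π/L)² + c)/((π/L)² + 1).
Simplifying, α = (-13 + 9*π^2)/(1 + 9*π^2).


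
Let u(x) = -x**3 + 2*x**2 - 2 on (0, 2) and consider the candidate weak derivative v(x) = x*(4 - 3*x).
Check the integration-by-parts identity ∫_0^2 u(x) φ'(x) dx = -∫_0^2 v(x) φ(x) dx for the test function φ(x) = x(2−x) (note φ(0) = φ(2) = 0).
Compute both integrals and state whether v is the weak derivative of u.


LHS = -8/15, RHS = -8/15. Yes, v = u' weakly.

u(x) = -x**3 + 2*x**2 - 2, classical derivative u'(x) = -3*x**2 + 4*x.
φ(x) = x(2−x), so φ'(x) = 2 - 2*x.
Note φ(0) = φ(2) = 0, so the boundary term u·φ vanishes.
LHS = ∫_0^2 u(x) φ'(x) dx = ∫_0^2 (2*x^4 - 6*x^3 + 4*x^2 + 4*x - 4) dx. Term by term:
  ∫_0^2 2*x^4 dx = 64/5;  ∫_0^2 -6*x^3 dx = -24;  ∫_0^2 4*x^2 dx = 32/3;
  ∫_0^2 4*x dx = 8;  ∫_0^2 -4 dx = -8.
Sum: 64/5 − 24 + 32/3 + 8 − 8 = -8/15.
So LHS = -8/15.
∫_0^2 v(x) φ(x) dx = ∫_0^2 (3*x^4 - 10*x^3 + 8*x^2) dx. Term by term:
  ∫_0^2 3*x^4 dx = 96/5;  ∫_0^2 -10*x^3 dx = -40;  ∫_0^2 8*x^2 dx = 64/3.
Sum: 96/5 − 40 + 64/3 = 8/15.
So RHS = -∫_0^2 v(x) φ(x) dx = -8/15.
LHS = RHS, so the identity holds for this test φ.
Moreover u is smooth here and v(x) = u'(x) = -3*x**2 + 4*x pointwise, so the identity holds for every test function. Hence v is the weak derivative of u.


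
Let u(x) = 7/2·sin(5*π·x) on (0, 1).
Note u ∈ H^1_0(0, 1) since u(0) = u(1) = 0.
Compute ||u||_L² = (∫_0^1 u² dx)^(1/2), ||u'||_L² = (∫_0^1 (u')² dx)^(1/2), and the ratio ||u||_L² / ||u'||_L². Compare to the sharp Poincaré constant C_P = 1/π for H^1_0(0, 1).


||u||_L² / ||u'||_L² = 1/(5*π) < C_P = 1/π.

u(x) = 7/2·sin(5*π·x), so u'(x) = 35*π*cos(5*π*x)/2.
Writing u(x) = A·sin(kπx/L) with A = 7/2 and k = 5, use ∫_0^L sin²(kπx/L) dx = L/2 and ∫_0^L cos²(kπx/L) dx = L/2.
u² = 49/4·sin²(5*π·x) and (u')² = 1225*π^2/4·cos²(5*π·x), and each of sin², cos² integrates to L/2 = 1/2 over (0, 1).
∫_0^1 u² dx = 49/8, so ||u||_L² = 7*sqrt(2)/4.
∫_0^1 (u')² dx = 1225*π^2/8, so ||u'||_L² = 35*sqrt(2)*π/4.
Ratio ||u||_L² / ||u'||_L² = 1/(5*π).
Sharp Poincaré constant on H^1_0(0, 1) is C_P = L/π = 1/π, achieved by sin(π·x).
This is the k = 5 harmonic; the ratio L/(kπ) is strictly less than C_P = L/π, consistent with the sharp inequality ||u||_L² ≤ C_P ||u'||_L².


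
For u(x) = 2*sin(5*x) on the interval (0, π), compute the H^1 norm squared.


||u||_{H^1(0,π)}^2 = 52*π

u'(x) = 10*cos(5*x).
Expand u² and (u')² and integrate term by term on (0, π), using: for integers n ≥ 1, ∫_0^π sin²(nx) dx = ∫_0^π cos²(nx) dx = π/2; for n ≠ n', ∫_0^π sin(nx)sin(n'x) dx = ∫_0^π cos(nx)cos(n'x) dx = 0; and by product-to-sum, ∫_0^π sin(nx)cos(n'x) dx = ½∫_0^π [sin((n+n')x) + sin((n−n')x)] dx, which is 0 when n+n' is even and 2n/(n²−n'²) when n+n' is odd (it need not vanish on (0, π)).
  u² squared terms: (2)²·∫sin(5x)² dx = 4·π/2 = 2*π.
  So ∫_0^π u² dx = 2*π.
  (u')² squared terms: (10)²·∫cos(5x)² dx = 100·π/2 = 50*π.
  So ∫_0^π (u')² dx = 50*π.
||u||_{H^1}^2 = (2*π) + (50*π) = 52*π.


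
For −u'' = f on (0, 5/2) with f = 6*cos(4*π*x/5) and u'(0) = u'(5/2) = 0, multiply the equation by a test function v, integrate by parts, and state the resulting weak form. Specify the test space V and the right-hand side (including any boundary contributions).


V = H^1(0, 5/2) (no boundary constraint on v; u is determined up to an additive constant); weak form: ∫_0^5/2 u'v' dx = ∫_0^5/2 (6*cos(4*π*x/5)) v dx for all v ∈ V.

Multiply both sides by a test function v and integrate from 0 to 5/2:
  ∫_0^5/2 −u''(x) v(x) dx = ∫_0^5/2 f(x) v(x) dx.
Integrate the LHS by parts once:
  ∫_0^5/2 −u'' v dx = −[u'(x) v(x)]_0^5/2 + ∫_0^5/2 u'(x) v'(x) dx.
Thus ∫_0^5/2 u'(x) v'(x) dx = ∫_0^5/2 f(x) v(x) dx + [u'(x) v(x)]_0^5/2.
Choose V so that boundary terms are either known or forced to vanish.
u has homogeneous Neumann: u'(0) = u'(5/2) = 0. So [u' v]_0^5/2 = 0·v(5/2) − 0·v(0) = 0 for any v; take V = H^1(0, 5/2).
Weak formulation: find u (satisfying any essential BC) such that ∫_0^5/2 u'(x) v'(x) dx = ∫_0^5/2 f v dx for all v ∈ V (homogeneous Neumann, so boundary terms vanish).
Substituting f(x) = 6*cos(4*π*x/5), the right-hand side is ∫_0^5/2 (6*cos(4*π*x/5)) v dx.
Compatibility check (pure Neumann): taking v ≡ 1 ∈ V gives 0 = ∫_0^5/2 f dx + (0) − (0), i.e. ∫_0^5/2 f dx must equal u'(0) − u'(5/2) = 0. Indeed ∫_0^5/2 (6*cos(4*π*x/5)) dx = 0, so the data are compatible. The solution is then unique only up to an additive constant (fix it e.g. by requiring ∫_0^5/2 u dx = 0).


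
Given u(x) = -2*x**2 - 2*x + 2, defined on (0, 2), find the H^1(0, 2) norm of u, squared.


||u||_{H^1}^2 = 608/5

The H^1 norm (squared) on an interval (0, L) is
  ||u||_{H^1}^2 = ∫_0^L u(x)^2 dx + ∫_0^L u'(x)^2 dx.
Compute u'(x) = -4*x - 2.
Then u(x)^2 = 4*x**4 + 8*x**3 - 4*x**2 - 8*x + 4 and u'(x)^2 = 16*x**2 + 16*x + 4.
Integrate each monomial from 0 to 2 using ∫_0^2 c·x^n dx = c·2^(n+1)/(n+1):
  ∫_0^2 u(x)^2 dx = ∫_0^2 (4*x^4 + 8*x^3 - 4*x^2 - 8*x + 4) dx. Term by term:
    ∫_0^2 4*x^4 dx = 128/5;  ∫_0^2 8*x^3 dx = 32;  ∫_0^2 -4*x^2 dx = -32/3;
    ∫_0^2 -8*x dx = -16;  ∫_0^2 4 dx = 8.
  Sum: 128/5 + 32 − 32/3 − 16 + 8 = 584/15.
  ∫_0^2 u'(x)^2 dx = ∫_0^2 (16*x^2 + 16*x + 4) dx. Term by term:
    ∫_0^2 16*x^2 dx = 128/3;  ∫_0^2 16*x dx = 32;  ∫_0^2 4 dx = 8.
  Sum: 128/3 + 32 + 8 = 248/3.
Adding: ||u||_{H^1}^2 = 584/15 + 248/3 = 608/5.


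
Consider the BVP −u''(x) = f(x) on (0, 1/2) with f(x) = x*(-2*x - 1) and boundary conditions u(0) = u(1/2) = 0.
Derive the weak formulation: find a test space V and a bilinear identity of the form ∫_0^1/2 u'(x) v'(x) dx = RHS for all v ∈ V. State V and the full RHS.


V = H^1_0(0, 1/2) (so v(0) = v(1/2) = 0); weak form: ∫_0^1/2 u'v' dx = ∫_0^1/2 (x*(-2*x - 1)) v dx for all v ∈ V.

Multiply both sides by a test function v and integrate from 0 to 1/2:
  ∫_0^1/2 −u''(x) v(x) dx = ∫_0^1/2 f(x) v(x) dx.
Integrate the LHS by parts once:
  ∫_0^1/2 −u'' v dx = −[u'(x) v(x)]_0^1/2 + ∫_0^1/2 u'(x) v'(x) dx.
Thus ∫_0^1/2 u'(x) v'(x) dx = ∫_0^1/2 f(x) v(x) dx + [u'(x) v(x)]_0^1/2.
Choose V so that boundary terms are either known or forced to vanish.
u is Dirichlet: u(0) = u(1/2) = 0. Let V = H^1_0(0, 1/2); then v(0) = v(1/2) = 0, and [u' v]_0^1/2 = 0.
Weak formulation: find u (satisfying any essential BC) such that ∫_0^1/2 u'(x) v'(x) dx = ∫_0^1/2 f v dx for all v ∈ V.
Substituting f(x) = x*(-2*x - 1), the right-hand side is ∫_0^1/2 (x*(-2*x - 1)) v dx.
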